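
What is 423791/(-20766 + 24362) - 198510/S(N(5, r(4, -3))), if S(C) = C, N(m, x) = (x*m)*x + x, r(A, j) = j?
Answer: -116007123/25172 ≈ -4608.6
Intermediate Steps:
N(m, x) = x + m*x**2 (N(m, x) = (m*x)*x + x = m*x**2 + x = x + m*x**2)
423791/(-20766 + 24362) - 198510/S(N(5, r(4, -3))) = 423791/(-20766 + 24362) - 198510*(-1/(3*(1 + 5*(-3)))) = 423791/3596 - 198510*(-1/(3*(1 - 15))) = 423791*(1/3596) - 198510/((-3*(-14))) = 423791/3596 - 198510/42 = 423791/3596 - 198510*1/42 = 423791/3596 - 33085/7 = -116007123/25172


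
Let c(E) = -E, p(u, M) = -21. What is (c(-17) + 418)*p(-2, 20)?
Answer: -9135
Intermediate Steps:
(c(-17) + 418)*p(-2, 20) = (-1*(-17) + 418)*(-21) = (17 + 418)*(-21) = 435*(-21) = -9135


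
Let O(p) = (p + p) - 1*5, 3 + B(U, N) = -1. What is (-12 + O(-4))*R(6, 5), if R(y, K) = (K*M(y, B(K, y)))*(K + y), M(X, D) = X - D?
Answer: -13750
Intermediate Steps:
B(U, N) = -4 (B(U, N) = -3 - 1 = -4)
O(p) = -5 + 2*p (O(p) = 2*p - 5 = -5 + 2*p)
R(y, K) = K*(4 + y)*(K + y) (R(y, K) = (K*(y - 1*(-4)))*(K + y) = (K*(y + 4))*(K + y) = (K*(4 + y))*(K + y) = K*(4 + y)*(K + y))
(-12 + O(-4))*R(6, 5) = (-12 + (-5 + 2*(-4)))*(5*(4 + 6)*(5 + 6)) = (-12 + (-5 - 8))*(5*10*11) = (-12 - 13)*550 = -25*550 = -13750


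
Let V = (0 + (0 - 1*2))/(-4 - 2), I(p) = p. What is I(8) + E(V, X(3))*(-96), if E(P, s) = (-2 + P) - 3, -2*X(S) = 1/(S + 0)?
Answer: 456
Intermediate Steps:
V = ⅓ (V = (0 + (0 - 2))/(-6) = (0 - 2)*(-⅙) = -2*(-⅙) = ⅓ ≈ 0.33333)
X(S) = -1/(2*S) (X(S) = -1/(2*(S + 0)) = -1/(2*S))
E(P, s) = -5 + P
I(8) + E(V, X(3))*(-96) = 8 + (-5 + ⅓)*(-96) = 8 - 14/3*(-96) = 8 + 448 = 456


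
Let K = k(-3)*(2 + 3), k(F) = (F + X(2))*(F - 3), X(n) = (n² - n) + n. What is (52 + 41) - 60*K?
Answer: 1893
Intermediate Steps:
X(n) = n²
k(F) = (-3 + F)*(4 + F) (k(F) = (F + 2²)*(F - 3) = (F + 4)*(-3 + F) = (4 + F)*(-3 + F) = (-3 + F)*(4 + F))
K = -30 (K = (-12 - 3 + (-3)²)*(2 + 3) = (-12 - 3 + 9)*5 = -6*5 = -30)
(52 + 41) - 60*K = (52 + 41) - 60*(-30) = 93 + 1800 = 1893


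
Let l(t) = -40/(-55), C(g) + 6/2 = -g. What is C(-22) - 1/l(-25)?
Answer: 141/8 ≈ 17.625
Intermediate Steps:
C(g) = -3 - g
l(t) = 8/11 (l(t) = -40*(-1/55) = 8/11)
C(-22) - 1/l(-25) = (-3 - 1*(-22)) - 1/8/11 = (-3 + 22) - 1*11/8 = 19 - 11/8 = 141/8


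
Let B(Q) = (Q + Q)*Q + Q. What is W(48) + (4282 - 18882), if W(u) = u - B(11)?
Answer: -14805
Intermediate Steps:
B(Q) = Q + 2*Q² (B(Q) = (2*Q)*Q + Q = 2*Q² + Q = Q + 2*Q²)
W(u) = -253 + u (W(u) = u - 11*(1 + 2*11) = u - 11*(1 + 22) = u - 11*23 = u - 1*253 = u - 253 = -253 + u)
W(48) + (4282 - 18882) = (-253 + 48) + (4282 - 18882) = -205 - 14600 = -14805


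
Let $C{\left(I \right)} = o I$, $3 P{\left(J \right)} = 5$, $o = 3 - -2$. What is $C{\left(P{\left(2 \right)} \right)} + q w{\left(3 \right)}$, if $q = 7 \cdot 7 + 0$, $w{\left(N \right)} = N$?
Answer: $\frac{466}{3} \approx 155.33$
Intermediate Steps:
$o = 5$ ($o = 3 + 2 = 5$)
$q = 49$ ($q = 49 + 0 = 49$)
$P{\left(J \right)} = \frac{5}{3}$ ($P{\left(J \right)} = \frac{1}{3} \cdot 5 = \frac{5}{3}$)
$C{\left(I \right)} = 5 I$
$C{\left(P{\left(2 \right)} \right)} + q w{\left(3 \right)} = 5 \cdot \frac{5}{3} + 49 \cdot 3 = \frac{25}{3} + 147 = \frac{466}{3}$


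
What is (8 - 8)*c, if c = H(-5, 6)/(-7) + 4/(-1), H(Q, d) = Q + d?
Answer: 0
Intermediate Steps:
c = -29/7 (c = (-5 + 6)/(-7) + 4/(-1) = 1*(-⅐) + 4*(-1) = -⅐ - 4 = -29/7 ≈ -4.1429)
(8 - 8)*c = (8 - 8)*(-29/7) = 0*(-29/7) = 0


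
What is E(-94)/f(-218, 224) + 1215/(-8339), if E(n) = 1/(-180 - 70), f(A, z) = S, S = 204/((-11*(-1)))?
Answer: -62056729/425289000 ≈ -0.14592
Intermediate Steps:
S = 204/11 ≈ 18.545
f(A, z) = 204/11
E(n) = -1/250 (E(n) = 1/(-250) = -1/250)
E(-94)/f(-218, 224) + 1215/(-8339) = -1/(250*204/11) + 1215/(-8339) = -1/250*11/204 + 1215*(-1/8339) = -11/51000 - 1215/8339 = -62056729/425289000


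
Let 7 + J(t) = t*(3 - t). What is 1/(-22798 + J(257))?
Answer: -1/88083 ≈ -1.1353e-5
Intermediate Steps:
J(t) = -7 + t*(3 - t)
1/(-22798 + J(257)) = 1/(-22798 + (-7 - 1*257² + 3*257)) = 1/(-22798 + (-7 - 1*66049 + 771)) = 1/(-22798 + (-7 - 66049 + 771)) = 1/(-22798 - 65285) = 1/(-88083) = -1/88083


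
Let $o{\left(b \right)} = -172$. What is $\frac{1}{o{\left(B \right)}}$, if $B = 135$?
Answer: $- \frac{1}{172} \approx -0.005814$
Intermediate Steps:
$\frac{1}{o{\left(B \right)}} = \frac{1}{-172} = - \frac{1}{172}$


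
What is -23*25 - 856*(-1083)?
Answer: 926473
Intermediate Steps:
-23*25 - 856*(-1083) = -1*575 + 927048 = -575 + 927048 = 926473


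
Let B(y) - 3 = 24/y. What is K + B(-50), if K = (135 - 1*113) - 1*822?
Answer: -19937/25 ≈ -797.48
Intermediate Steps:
B(y) = 3 + 24/y
K = -800 (K = (135 - 113) - 822 = 22 - 822 = -800)
K + B(-50) = -800 + (3 + 24/(-50)) = -800 + (3 + 24*(-1/50)) = -800 + (3 - 12/25) = -800 + 63/25 = -19937/25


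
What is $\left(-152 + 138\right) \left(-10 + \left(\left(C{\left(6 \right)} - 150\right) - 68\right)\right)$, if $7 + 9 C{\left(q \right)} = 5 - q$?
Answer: $\frac{28840}{9} \approx 3204.4$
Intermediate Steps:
$C{\left(q \right)} = - \frac{2}{9} - \frac{q}{9}$ ($C{\left(q \right)} = - \frac{7}{9} + \frac{5 - q}{9} = - \frac{7}{9} - \left(- \frac{5}{9} + \frac{q}{9}\right) = - \frac{2}{9} - \frac{q}{9}$)
$\left(-152 + 138\right) \left(-10 + \left(\left(C{\left(6 \right)} - 150\right) - 68\right)\right) = \left(-152 + 138\right) \left(-10 - \frac{1970}{9}\right) = - 14 \left(-10 - \frac{1970}{9}\right) = \left(-14\right) \left(- \frac{2060}{9}\right) = \frac{28840}{9}$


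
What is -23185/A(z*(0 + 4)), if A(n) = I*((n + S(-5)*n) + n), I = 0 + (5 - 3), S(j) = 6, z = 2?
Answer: -23185/128 ≈ -181.13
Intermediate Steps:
I = 2 (I = 0 + 2 = 2)
A(n) = 16*n (A(n) = 2*((n + 6*n) + n) = 2*(7*n + n) = 2*(8*n) = 16*n)
-23185/A(z*(0 + 4)) = -23185*1/(32*(0 + 4)) = -23185/(16*(2*4)) = -23185/(16*8) = -23185/128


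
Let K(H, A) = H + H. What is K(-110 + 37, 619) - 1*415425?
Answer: -415571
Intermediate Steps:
K(H, A) = 2*H
K(-110 + 37, 619) - 1*415425 = 2*(-110 + 37) - 1*415425 = 2*(-73) - 415425 = -146 - 415425 = -415571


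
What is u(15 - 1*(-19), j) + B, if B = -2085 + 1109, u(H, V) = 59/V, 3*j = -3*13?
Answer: -12747/13 ≈ -980.54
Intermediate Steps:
j = -13 (j = (-3*13)/3 = (1/3)*(-39) = -13)
B = -976
u(15 - 1*(-19), j) + B = 59/(-13) - 976 = 59*(-1/13) - 976 = -59/13 - 976 = -12747/13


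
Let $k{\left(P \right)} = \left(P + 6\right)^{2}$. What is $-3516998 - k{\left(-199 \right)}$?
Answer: $-3554247$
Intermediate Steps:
$k{\left(P \right)} = \left(6 + P\right)^{2}$
$-3516998 - k{\left(-199 \right)} = -3516998 - \left(6 - 199\right)^{2} = -3516998 - \left(-193\right)^{2} = -3516998 - 37249 = -3554247$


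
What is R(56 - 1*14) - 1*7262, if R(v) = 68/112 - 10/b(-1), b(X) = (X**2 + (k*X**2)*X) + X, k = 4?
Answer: -203249/28 ≈ -7258.9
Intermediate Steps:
b(X) = X + X**2 + 4*X**3 (b(X) = (X**2 + (4*X**2)*X) + X = (X**2 + 4*X**3) + X = X + X**2 + 4*X**3)
R(v) = 87/28 (R(v) = 68/112 - 10*(-1/(1 - 1 + 4*(-1)**2)) = 68*(1/112) - 10*(-1/(1 - 1 + 4*1)) = 17/28 - 10*(-1/(1 - 1 + 4)) = 17/28 - 10/((-1*4)) = 17/28 - 10/(-4) = 17/28 - 10*(-1/4) = 17/28 + 5/2 = 87/28)
R(56 - 1*14) - 1*7262 = 87/28 - 1*7262 = 87/28 - 7262 = -203249/28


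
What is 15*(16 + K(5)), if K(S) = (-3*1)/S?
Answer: 231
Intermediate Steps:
K(S) = -3/S
15*(16 + K(5)) = 15*(16 - 3/5) = 15*(16 - 3*⅕) = 15*(16 - ⅗) = 15*(77/5) = 231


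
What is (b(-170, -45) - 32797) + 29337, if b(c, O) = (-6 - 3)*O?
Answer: -3055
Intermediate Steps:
b(c, O) = -9*O
(b(-170, -45) - 32797) + 29337 = (-9*(-45) - 32797) + 29337 = (405 - 32797) + 29337 = -32392 + 29337 = -3055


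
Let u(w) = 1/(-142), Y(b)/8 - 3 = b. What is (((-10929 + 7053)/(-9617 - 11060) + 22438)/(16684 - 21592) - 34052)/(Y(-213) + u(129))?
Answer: 122693445687007/6052454552919 ≈ 20.272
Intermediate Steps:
Y(b) = 24 + 8*b
u(w) = -1/142
(((-10929 + 7053)/(-9617 - 11060) + 22438)/(16684 - 21592) - 34052)/(Y(-213) + u(129)) = (((-10929 + 7053)/(-9617 - 11060) + 22438)/(16684 - 21592) - 34052)/((24 + 8*(-213)) - 1/142) = ((-3876/(-20677) + 22438)/(-4908) - 34052)/((24 - 1704) - 1/142) = ((-3876*(-1/20677) + 22438)*(-1/4908) - 34052)/(-1680 - 1/142) = ((3876/20677 + 22438)*(-1/4908) - 34052)/(-238561/142) = ((463954402/20677)*(-1/4908) - 34052)*(-142/238561) = (-231977201/50741358 - 34052)*(-142/238561) = -1728076699817/50741358*(-142/238561) = 122693445687007/6052454552919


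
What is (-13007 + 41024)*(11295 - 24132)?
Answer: -359654229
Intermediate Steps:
(-13007 + 41024)*(11295 - 24132) = 28017*(-12837) = -359654229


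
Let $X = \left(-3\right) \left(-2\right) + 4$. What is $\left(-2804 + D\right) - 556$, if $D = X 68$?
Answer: $-2680$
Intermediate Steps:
$X = 10$ ($X = 6 + 4 = 10$)
$D = 680$ ($D = 10 \cdot 68 = 680$)
$\left(-2804 + D\right) - 556 = \left(-2804 + 680\right) - 556 = -2124 - 556 = -2680$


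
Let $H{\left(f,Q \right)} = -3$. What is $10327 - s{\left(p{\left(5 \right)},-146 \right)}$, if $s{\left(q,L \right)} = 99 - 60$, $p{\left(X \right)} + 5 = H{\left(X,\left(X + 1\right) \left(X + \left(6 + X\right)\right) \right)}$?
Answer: $10288$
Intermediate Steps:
$p{\left(X \right)} = -8$ ($p{\left(X \right)} = -5 - 3 = -8$)
$s{\left(q,L \right)} = 39$ ($s{\left(q,L \right)} = 99 - 60 = 39$)
$10327 - s{\left(p{\left(5 \right)},-146 \right)} = 10327 - 39 = 10288$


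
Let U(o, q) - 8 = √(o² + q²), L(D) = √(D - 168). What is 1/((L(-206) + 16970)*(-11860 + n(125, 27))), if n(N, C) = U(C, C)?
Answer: -1/((11852 - 27*√2)*(16970 + I*√374)) ≈ -4.988e-9 + 5.6844e-12*I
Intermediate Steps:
L(D) = √(-168 + D)
U(o, q) = 8 + √(o² + q²)
n(N, C) = 8 + √2*√(C²) (n(N, C) = 8 + √(C² + C²) = 8 + √(2*C²) = 8 + √2*√(C²))
1/((L(-206) + 16970)*(-11860 + n(125, 27))) = 1/((√(-168 - 206) + 16970)*(-11860 + (8 + √2*√(27²)))) = 1/((√(-374) + 16970)*(-11860 + (8 + √2*√729))) = 1/((I*√374 + 16970)*(-11860 + (8 + √2*27))) = 1/((16970 + I*√374)*(-11860 + (8 + 27*√2))) = 1/((16970 + I*√374)*(-11852 + 27*√2)) = 1/((-11852 + 27*√2)*(16970 + I*√374))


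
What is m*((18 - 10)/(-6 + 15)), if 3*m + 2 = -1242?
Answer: -9952/27 ≈ -368.59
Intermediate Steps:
m = -1244/3 (m = -⅔ + (⅓)*(-1242) = -⅔ - 414 = -1244/3 ≈ -414.67)
m*((18 - 10)/(-6 + 15)) = -1244*(18 - 10)/(3*(-6 + 15)) = -9952/(3*9) = -1244/3*8/9 = -9952/27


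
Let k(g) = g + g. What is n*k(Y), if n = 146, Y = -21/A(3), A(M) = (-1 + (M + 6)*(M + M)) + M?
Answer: -219/2 ≈ -109.50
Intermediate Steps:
A(M) = -1 + M + 2*M*(6 + M) (A(M) = (-1 + (6 + M)*(2*M)) + M = (-1 + 2*M*(6 + M)) + M = -1 + M + 2*M*(6 + M))
Y = -3/8 (Y = -21/(-1 + 2*3² + 13*3) = -21/(-1 + 2*9 + 39) = -21/(-1 + 18 + 39) = -21/56 = -21*1/56 = -3/8 ≈ -0.37500)
k(g) = 2*g
n*k(Y) = 146*(2*(-3/8)) = 146*(-¾) = -219/2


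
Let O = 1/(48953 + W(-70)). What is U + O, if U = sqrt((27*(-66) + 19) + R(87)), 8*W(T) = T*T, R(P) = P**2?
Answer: 2/99131 + sqrt(5806) ≈ 76.197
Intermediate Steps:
W(T) = T**2/8 (W(T) = (T*T)/8 = T**2/8)
O = 2/99131 (O = 1/(48953 + (1/8)*(-70)**2) = 1/(48953 + (1/8)*4900) = 1/(48953 + 1225/2) = 1/(99131/2) = 2/99131 ≈ 2.0175e-5)
U = sqrt(5806) (U = sqrt((27*(-66) + 19) + 87**2) = sqrt((-1782 + 19) + 7569) = sqrt(-1763 + 7569) = sqrt(5806) ≈ 76.197)
U + O = sqrt(5806) + 2/99131 = 2/99131 + sqrt(5806)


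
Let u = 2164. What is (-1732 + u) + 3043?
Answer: 3475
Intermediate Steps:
(-1732 + u) + 3043 = (-1732 + 2164) + 3043 = 432 + 3043 = 3475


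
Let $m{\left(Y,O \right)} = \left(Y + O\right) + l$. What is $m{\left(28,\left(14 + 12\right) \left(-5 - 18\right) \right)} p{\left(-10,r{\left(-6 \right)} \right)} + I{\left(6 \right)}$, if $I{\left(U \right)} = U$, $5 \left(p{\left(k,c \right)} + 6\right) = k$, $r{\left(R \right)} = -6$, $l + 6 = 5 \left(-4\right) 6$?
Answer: $5574$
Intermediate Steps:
$l = -126$ ($l = -6 + 5 \left(-4\right) 6 = -6 - 120 = -126$)
$p{\left(k,c \right)} = -6 + \frac{k}{5}$
$m{\left(Y,O \right)} = -126 + O + Y$ ($m{\left(Y,O \right)} = \left(Y + O\right) - 126 = \left(O + Y\right) - 126 = -126 + O + Y$)
$m{\left(28,\left(14 + 12\right) \left(-5 - 18\right) \right)} p{\left(-10,r{\left(-6 \right)} \right)} + I{\left(6 \right)} = \left(-126 + \left(14 + 12\right) \left(-5 - 18\right) + 28\right) \left(-6 + \frac{1}{5} \left(-10\right)\right) + 6 = \left(-126 + 26 \left(-23\right) + 28\right) \left(-6 - 2\right) + 6 = \left(-126 - 598 + 28\right) \left(-8\right) + 6 = \left(-696\right) \left(-8\right) + 6 = 5568 + 6 = 5574$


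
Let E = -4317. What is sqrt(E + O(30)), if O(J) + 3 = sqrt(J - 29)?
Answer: I*sqrt(4319) ≈ 65.719*I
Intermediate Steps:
O(J) = -3 + sqrt(-29 + J) (O(J) = -3 + sqrt(J - 29) = -3 + sqrt(-29 + J))
sqrt(E + O(30)) = sqrt(-4317 + (-3 + sqrt(-29 + 30))) = sqrt(-4317 + (-3 + sqrt(1))) = sqrt(-4317 + (-3 + 1)) = sqrt(-4317 - 2) = sqrt(-4319) = I*sqrt(4319)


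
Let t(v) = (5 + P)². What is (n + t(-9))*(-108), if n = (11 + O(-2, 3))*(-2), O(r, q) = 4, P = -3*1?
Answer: 2808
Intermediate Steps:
P = -3
n = -30 (n = (11 + 4)*(-2) = 15*(-2) = -30)
t(v) = 4 (t(v) = (5 - 3)² = 2² = 4)
(n + t(-9))*(-108) = (-30 + 4)*(-108) = -26*(-108) = 2808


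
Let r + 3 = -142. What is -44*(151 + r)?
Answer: -264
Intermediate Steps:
r = -145 (r = -3 - 142 = -145)
-44*(151 + r) = -44*(151 - 145) = -44*6 = -264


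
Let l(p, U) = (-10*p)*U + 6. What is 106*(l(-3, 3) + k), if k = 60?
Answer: 16536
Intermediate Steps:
l(p, U) = 6 - 10*U*p (l(p, U) = -10*U*p + 6 = 6 - 10*U*p)
106*(l(-3, 3) + k) = 106*((6 - 10*3*(-3)) + 60) = 106*((6 + 90) + 60) = 106*(96 + 60) = 106*156 = 16536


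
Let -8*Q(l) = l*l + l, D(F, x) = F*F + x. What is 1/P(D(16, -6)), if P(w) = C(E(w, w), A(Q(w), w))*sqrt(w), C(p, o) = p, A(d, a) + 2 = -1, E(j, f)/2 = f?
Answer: sqrt(10)/25000 ≈ 0.00012649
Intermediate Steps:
E(j, f) = 2*f
D(F, x) = x + F**2 (D(F, x) = F**2 + x = x + F**2)
Q(l) = -l/8 - l**2/8 (Q(l) = -(l*l + l)/8 = -(l**2 + l)/8 = -(l + l**2)/8 = -l/8 - l**2/8)
A(d, a) = -3 (A(d, a) = -2 - 1 = -3)
P(w) = 2*w**(3/2) (P(w) = (2*w)*sqrt(w) = 2*w**(3/2))
1/P(D(16, -6)) = 1/(2*(-6 + 16**2)**(3/2)) = 1/(2*(-6 + 256)**(3/2)) = 1/(2*250**(3/2)) = 1/(2*(1250*sqrt(10))) = 1/(2500*sqrt(10)) = sqrt(10)/25000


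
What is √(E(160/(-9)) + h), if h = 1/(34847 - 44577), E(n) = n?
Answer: I*√15147751570/29190 ≈ 4.2164*I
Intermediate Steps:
h = -1/9730 (h = 1/(-9730) = -1/9730 ≈ -0.00010277)
√(E(160/(-9)) + h) = √(160/(-9) - 1/9730) = √(160*(-⅑) - 1/9730) = √(-160/9 - 1/9730) = √(-1556809/87570) = I*√15147751570/29190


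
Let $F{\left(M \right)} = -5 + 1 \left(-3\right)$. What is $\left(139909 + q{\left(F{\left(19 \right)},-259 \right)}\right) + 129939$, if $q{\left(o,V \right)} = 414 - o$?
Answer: $270270$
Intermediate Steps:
$F{\left(M \right)} = -8$ ($F{\left(M \right)} = -5 - 3 = -8$)
$\left(139909 + q{\left(F{\left(19 \right)},-259 \right)}\right) + 129939 = \left(139909 + \left(414 - -8\right)\right) + 129939 = \left(139909 + \left(414 + 8\right)\right) + 129939 = \left(139909 + 422\right) + 129939 = 140331 + 129939 = 270270$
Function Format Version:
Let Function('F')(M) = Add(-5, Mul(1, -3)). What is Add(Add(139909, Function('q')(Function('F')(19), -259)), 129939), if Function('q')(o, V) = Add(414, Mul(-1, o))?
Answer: 270270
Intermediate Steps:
Function('F')(M) = -8 (Function('F')(M) = Add(-5, -3) = -8)
Add(Add(139909, Function('q')(Function('F')(19), -259)), 129939) = Add(Add(139909, Add(414, Mul(-1, -8))), 129939) = Add(Add(139909, Add(414, 8)), 129939) = Add(Add(139909, 422), 129939) = Add(140331, 129939) = 270270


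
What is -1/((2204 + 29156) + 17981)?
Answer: -1/49341 ≈ -2.0267e-5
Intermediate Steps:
-1/((2204 + 29156) + 17981) = -1/(31360 + 17981) = -1/49341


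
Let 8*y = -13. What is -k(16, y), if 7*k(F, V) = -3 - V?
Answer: 11/56 ≈ 0.19643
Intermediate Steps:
y = -13/8 (y = (1/8)*(-13) = -13/8 ≈ -1.6250)
k(F, V) = -3/7 - V/7 (k(F, V) = (-3 - V)/7 = -3/7 - V/7)
-k(16, y) = -(-3/7 - 1/7*(-13/8)) = -(-3/7 + 13/56) = -1*(-11/56) = 11/56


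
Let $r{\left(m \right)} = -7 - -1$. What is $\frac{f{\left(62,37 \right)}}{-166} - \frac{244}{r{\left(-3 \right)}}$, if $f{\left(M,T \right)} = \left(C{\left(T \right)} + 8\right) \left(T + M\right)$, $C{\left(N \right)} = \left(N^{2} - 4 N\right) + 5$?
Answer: $- \frac{173123}{249} \approx -695.27$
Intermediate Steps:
$r{\left(m \right)} = -6$ ($r{\left(m \right)} = -7 + 1 = -6$)
$C{\left(N \right)} = 5 + N^{2} - 4 N$
$f{\left(M,T \right)} = \left(M + T\right) \left(13 + T^{2} - 4 T\right)$ ($f{\left(M,T \right)} = \left(\left(5 + T^{2} - 4 T\right) + 8\right) \left(T + M\right) = \left(13 + T^{2} - 4 T\right) \left(M + T\right) = \left(M + T\right) \left(13 + T^{2} - 4 T\right)$)
$\frac{f{\left(62,37 \right)}}{-166} - \frac{244}{r{\left(-3 \right)}} = \frac{37^{3} - 4 \cdot 37^{2} + 13 \cdot 62 + 13 \cdot 37 + 62 \cdot 37^{2} - 248 \cdot 37}{-166} - \frac{244}{-6} = \left(50653 - 5476 + 806 + 481 + 62 \cdot 1369 - 9176\right) \left(- \frac{1}{166}\right) - - \frac{122}{3} = \left(50653 - 5476 + 806 + 481 + 84878 - 9176\right) \left(- \frac{1}{166}\right) + \frac{122}{3} = 122166 \left(- \frac{1}{166}\right) + \frac{122}{3} = - \frac{61083}{83} + \frac{122}{3} = - \frac{173123}{249}$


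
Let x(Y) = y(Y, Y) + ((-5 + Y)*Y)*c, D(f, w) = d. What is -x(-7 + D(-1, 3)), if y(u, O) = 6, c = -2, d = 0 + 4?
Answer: 42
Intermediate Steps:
d = 4
D(f, w) = 4
x(Y) = 6 - 2*Y*(-5 + Y) (x(Y) = 6 + ((-5 + Y)*Y)*(-2) = 6 + (Y*(-5 + Y))*(-2) = 6 - 2*Y*(-5 + Y))
-x(-7 + D(-1, 3)) = -(6 - 2*(-7 + 4)² + 10*(-7 + 4)) = -(6 - 2*(-3)² + 10*(-3)) = -(6 - 2*9 - 30) = -(6 - 18 - 30) = -1*(-42) = 42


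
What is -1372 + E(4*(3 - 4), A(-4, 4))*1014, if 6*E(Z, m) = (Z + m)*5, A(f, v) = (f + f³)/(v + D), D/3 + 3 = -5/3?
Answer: 994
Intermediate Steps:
D = -14 (D = -9 + 3*(-5/3) = -9 - 5 = -14)
A(f, v) = (f + f³)/(-14 + v) (A(f, v) = (f + f³)/(v - 14) = (f + f³)/(-14 + v))
E(Z, m) = 5*Z/6 + 5*m/6 (E(Z, m) = ((Z + m)*5)/6 = (5*Z + 5*m)/6 = 5*Z/6 + 5*m/6)
-1372 + E(4*(3 - 4), A(-4, 4))*1014 = -1372 + (5*(4*(3 - 4))/6 + 5*((-4 + (-4)³)/(-14 + 4))/6)*1014 = -1372 + (5*(4*(-1))/6 + 5*((-4 - 64)/(-10))/6)*1014 = -1372 + ((⅚)*(-4) + 5*(-⅒*(-68))/6)*1014 = -1372 + (-10/3 + (⅚)*(34/5))*1014 = -1372 + (-10/3 + 17/3)*1014 = -1372 + (7/3)*1014 = -1372 + 2366 = 994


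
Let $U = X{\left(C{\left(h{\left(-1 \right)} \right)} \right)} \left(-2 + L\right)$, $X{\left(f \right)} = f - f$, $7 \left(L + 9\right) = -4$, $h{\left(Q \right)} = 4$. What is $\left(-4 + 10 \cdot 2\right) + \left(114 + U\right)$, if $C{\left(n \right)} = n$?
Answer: $130$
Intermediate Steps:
$L = - \frac{67}{7}$ ($L = -9 + \frac{1}{7} \left(-4\right) = -9 - \frac{4}{7} = - \frac{67}{7} \approx -9.5714$)
$X{\left(f \right)} = 0$
$U = 0$ ($U = 0 \left(-2 - \frac{67}{7}\right) = 0 \left(- \frac{81}{7}\right) = 0$)
$\left(-4 + 10 \cdot 2\right) + \left(114 + U\right) = \left(-4 + 10 \cdot 2\right) + \left(114 + 0\right) = \left(-4 + 20\right) + 114 = 16 + 114 = 130$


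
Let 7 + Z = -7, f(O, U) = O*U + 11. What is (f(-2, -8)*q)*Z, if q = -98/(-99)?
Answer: -4116/11 ≈ -374.18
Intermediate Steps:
f(O, U) = 11 + O*U
q = 98/99 (q = -98*(-1/99) = 98/99 ≈ 0.98990)
Z = -14 (Z = -7 - 7 = -14)
(f(-2, -8)*q)*Z = ((11 - 2*(-8))*(98/99))*(-14) = ((11 + 16)*(98/99))*(-14) = (27*(98/99))*(-14) = (294/11)*(-14) = -4116/11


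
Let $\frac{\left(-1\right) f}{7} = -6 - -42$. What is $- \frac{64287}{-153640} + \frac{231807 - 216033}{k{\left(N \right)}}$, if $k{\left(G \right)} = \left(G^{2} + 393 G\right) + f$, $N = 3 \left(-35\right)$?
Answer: $- \frac{3509683}{35490840} \approx -0.09889$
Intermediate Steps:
$f = -252$ ($f = - 7 \left(-6 - -42\right) = - 7 \left(-6 + 42\right) = \left(-7\right) 36 = -252$)
$N = -105$
$k{\left(G \right)} = -252 + G^{2} + 393 G$ ($k{\left(G \right)} = \left(G^{2} + 393 G\right) - 252 = -252 + G^{2} + 393 G$)
$- \frac{64287}{-153640} + \frac{231807 - 216033}{k{\left(N \right)}} = - \frac{64287}{-153640} + \frac{231807 - 216033}{-252 + \left(-105\right)^{2} + 393 \left(-105\right)} = \left(-64287\right) \left(- \frac{1}{153640}\right) + \frac{15774}{-252 + 11025 - 41265} = \frac{64287}{153640} + \frac{15774}{-30492} = \frac{64287}{153640} + 15774 \left(- \frac{1}{30492}\right) = \frac{64287}{153640} - \frac{239}{462} = - \frac{3509683}{35490840}$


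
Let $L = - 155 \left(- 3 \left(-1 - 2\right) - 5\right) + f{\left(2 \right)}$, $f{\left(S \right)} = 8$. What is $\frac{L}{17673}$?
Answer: $- \frac{204}{5891} \approx -0.034629$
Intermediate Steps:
$L = -612$ ($L = - 155 \left(- 3 \left(-1 - 2\right) - 5\right) + 8 = - 155 \left(\left(-3\right) \left(-3\right) - 5\right) + 8 = - 155 \left(9 - 5\right) + 8 = \left(-155\right) 4 + 8 = -620 + 8 = -612$)
$\frac{L}{17673} = - \frac{612}{17673} = \left(-612\right) \frac{1}{17673} = - \frac{204}{5891}$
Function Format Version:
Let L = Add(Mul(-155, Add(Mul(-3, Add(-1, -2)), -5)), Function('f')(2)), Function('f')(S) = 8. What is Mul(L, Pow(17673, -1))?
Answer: Rational(-204, 5891) ≈ -0.034629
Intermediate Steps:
L = -612 (L = Add(Mul(-155, Add(Mul(-3, Add(-1, -2)), -5)), 8) = Add(Mul(-155, Add(Mul(-3, -3), -5)), 8) = Add(Mul(-155, Add(9, -5)), 8) = Add(Mul(-155, 4), 8) = Add(-620, 8) = -612)
Mul(L, Pow(17673, -1)) = Mul(-612, Pow(17673, -1)) = Mul(-612, Rational(1, 17673)) = Rational(-204, 5891)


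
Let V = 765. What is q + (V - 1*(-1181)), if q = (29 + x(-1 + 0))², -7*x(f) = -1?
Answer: 136970/49 ≈ 2795.3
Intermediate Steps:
x(f) = ⅐ (x(f) = -⅐*(-1) = ⅐)
q = 41616/49 (q = (29 + ⅐)² = (204/7)² = 41616/49 ≈ 849.31)
q + (V - 1*(-1181)) = 41616/49 + (765 - 1*(-1181)) = 41616/49 + (765 + 1181) = 41616/49 + 1946 = 136970/49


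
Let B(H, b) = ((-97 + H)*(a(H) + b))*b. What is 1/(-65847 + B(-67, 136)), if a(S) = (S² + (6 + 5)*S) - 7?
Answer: -1/86627671 ≈ -1.1544e-8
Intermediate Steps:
a(S) = -7 + S² + 11*S (a(S) = (S² + 11*S) - 7 = -7 + S² + 11*S)
B(H, b) = b*(-97 + H)*(-7 + b + H² + 11*H) (B(H, b) = ((-97 + H)*((-7 + H² + 11*H) + b))*b = ((-97 + H)*(-7 + b + H² + 11*H))*b = b*(-97 + H)*(-7 + b + H² + 11*H))
1/(-65847 + B(-67, 136)) = 1/(-65847 + 136*(679 + (-67)³ - 1074*(-67) - 97*136 - 86*(-67)² - 67*136)) = 1/(-65847 + 136*(679 - 300763 + 71958 - 13192 - 86*4489 - 9112)) = 1/(-65847 + 136*(679 - 300763 + 71958 - 13192 - 386054 - 9112)) = 1/(-65847 + 136*(-636484)) = 1/(-65847 - 86561824) = 1/(-86627671) = -1/86627671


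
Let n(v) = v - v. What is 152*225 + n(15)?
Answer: 34200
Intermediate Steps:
n(v) = 0
152*225 + n(15) = 152*225 + 0 = 34200 + 0 = 34200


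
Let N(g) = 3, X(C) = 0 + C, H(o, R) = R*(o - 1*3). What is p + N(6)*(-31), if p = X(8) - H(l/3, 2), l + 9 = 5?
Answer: -229/3 ≈ -76.333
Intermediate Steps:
l = -4 (l = -9 + 5 = -4)
H(o, R) = R*(-3 + o) (H(o, R) = R*(o - 3) = R*(-3 + o))
X(C) = C
p = 50/3 (p = 8 - 2*(-3 - 4/3) = 8 - 2*(-13)/3 = 8 - 1*(-26/3) = 8 + 26/3 = 50/3 ≈ 16.667)
p + N(6)*(-31) = 50/3 + 3*(-31) = 50/3 - 93 = -229/3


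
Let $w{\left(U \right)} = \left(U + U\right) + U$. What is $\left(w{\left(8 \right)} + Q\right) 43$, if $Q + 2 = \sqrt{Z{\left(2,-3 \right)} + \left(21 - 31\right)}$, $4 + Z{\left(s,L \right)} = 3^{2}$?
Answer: $946 + 43 i \sqrt{5} \approx 946.0 + 96.151 i$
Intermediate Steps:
$w{\left(U \right)} = 3 U$ ($w{\left(U \right)} = 2 U + U = 3 U$)
$Z{\left(s,L \right)} = 5$ ($Z{\left(s,L \right)} = -4 + 3^{2} = -4 + 9 = 5$)
$Q = -2 + i \sqrt{5}$ ($Q = -2 + \sqrt{5 + \left(21 - 31\right)} = -2 + \sqrt{5 - 10} = -2 + \sqrt{-5} = -2 + i \sqrt{5} \approx -2.0 + 2.2361 i$)
$\left(w{\left(8 \right)} + Q\right) 43 = \left(3 \cdot 8 - \left(2 - i \sqrt{5}\right)\right) 43 = \left(24 - \left(2 - i \sqrt{5}\right)\right) 43 = \left(22 + i \sqrt{5}\right) 43 = 946 + 43 i \sqrt{5}$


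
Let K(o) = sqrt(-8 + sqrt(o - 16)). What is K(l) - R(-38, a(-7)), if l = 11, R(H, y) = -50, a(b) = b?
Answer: 50 + sqrt(-8 + I*sqrt(5)) ≈ 50.392 + 2.8554*I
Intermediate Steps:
K(o) = sqrt(-8 + sqrt(-16 + o))
K(l) - R(-38, a(-7)) = sqrt(-8 + sqrt(-16 + 11)) - 1*(-50) = sqrt(-8 + sqrt(-5)) + 50 = sqrt(-8 + I*sqrt(5)) + 50 = 50 + sqrt(-8 + I*sqrt(5))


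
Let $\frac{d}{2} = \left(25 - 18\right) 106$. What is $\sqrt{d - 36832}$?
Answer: $2 i \sqrt{8837} \approx 188.01 i$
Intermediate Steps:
$d = 1484$ ($d = 2 \left(25 - 18\right) 106 = 2 \cdot 7 \cdot 106 = 2 \cdot 742 = 1484$)
$\sqrt{d - 36832} = \sqrt{1484 - 36832} = \sqrt{-35348} = 2 i \sqrt{8837}$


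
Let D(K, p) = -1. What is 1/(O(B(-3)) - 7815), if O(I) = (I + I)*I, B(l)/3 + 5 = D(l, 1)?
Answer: -1/7167 ≈ -0.00013953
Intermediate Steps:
B(l) = -18 (B(l) = -15 + 3*(-1) = -15 - 3 = -18)
O(I) = 2*I² (O(I) = (2*I)*I = 2*I²)
1/(O(B(-3)) - 7815) = 1/(2*(-18)² - 7815) = 1/(2*324 - 7815) = 1/(648 - 7815) = 1/(-7167) = -1/7167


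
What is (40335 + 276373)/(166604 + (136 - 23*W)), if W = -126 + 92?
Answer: 158354/83761 ≈ 1.8905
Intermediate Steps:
W = -34
(40335 + 276373)/(166604 + (136 - 23*W)) = (40335 + 276373)/(166604 + (136 - 23*(-34))) = 316708/(166604 + (136 + 782)) = 316708/(166604 + 918) = 316708/167522 = 316708*(1/167522) = 158354/83761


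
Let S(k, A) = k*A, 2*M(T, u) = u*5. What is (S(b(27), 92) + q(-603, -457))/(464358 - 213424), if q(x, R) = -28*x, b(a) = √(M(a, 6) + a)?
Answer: 8442/125467 + 46*√42/125467 ≈ 0.069661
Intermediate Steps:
M(T, u) = 5*u/2 (M(T, u) = (u*5)/2 = (5*u)/2 = 5*u/2)
b(a) = √(15 + a) (b(a) = √((5/2)*6 + a) = √(15 + a))
S(k, A) = A*k
(S(b(27), 92) + q(-603, -457))/(464358 - 213424) = (92*√(15 + 27) - 28*(-603))/(464358 - 213424) = (92*√42 + 16884)/250934 = (16884 + 92*√42)*(1/250934) = 8442/125467 + 46*√42/125467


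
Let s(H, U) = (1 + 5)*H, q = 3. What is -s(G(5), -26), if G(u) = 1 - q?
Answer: 12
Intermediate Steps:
G(u) = -2 (G(u) = 1 - 1*3 = 1 - 3 = -2)
s(H, U) = 6*H
-s(G(5), -26) = -6*(-2) = -1*(-12) = 12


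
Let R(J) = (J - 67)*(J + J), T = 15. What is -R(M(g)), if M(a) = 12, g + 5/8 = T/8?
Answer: 1320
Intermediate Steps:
g = 5/4 (g = -5/8 + 15/8 = 5/4 ≈ 1.2500)
R(J) = 2*J*(-67 + J) (R(J) = (-67 + J)*(2*J) = 2*J*(-67 + J))
-R(M(g)) = -2*12*(-67 + 12) = -2*12*(-55) = -1*(-1320) = 1320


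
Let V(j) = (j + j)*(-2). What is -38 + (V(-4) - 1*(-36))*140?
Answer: 7242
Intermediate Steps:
V(j) = -4*j (V(j) = (2*j)*(-2) = -4*j)
-38 + (V(-4) - 1*(-36))*140 = -38 + (-4*(-4) - 1*(-36))*140 = -38 + (16 + 36)*140 = -38 + 52*140 = -38 + 7280 = 7242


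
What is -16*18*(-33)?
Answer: 9504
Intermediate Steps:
-16*18*(-33) = -288*(-33) = 9504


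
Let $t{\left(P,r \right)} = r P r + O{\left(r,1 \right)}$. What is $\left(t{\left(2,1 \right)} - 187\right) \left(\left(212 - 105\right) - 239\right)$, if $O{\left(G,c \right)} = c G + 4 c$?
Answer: $23760$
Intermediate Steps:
$O{\left(G,c \right)} = 4 c + G c$ ($O{\left(G,c \right)} = G c + 4 c = 4 c + G c$)
$t{\left(P,r \right)} = 4 + r + P r^{2}$ ($t{\left(P,r \right)} = r P r + 1 \left(4 + r\right) = P r r + \left(4 + r\right) = P r^{2} + \left(4 + r\right) = 4 + r + P r^{2}$)
$\left(t{\left(2,1 \right)} - 187\right) \left(\left(212 - 105\right) - 239\right) = \left(\left(4 + 1 + 2 \cdot 1^{2}\right) - 187\right) \left(\left(212 - 105\right) - 239\right) = \left(\left(4 + 1 + 2 \cdot 1\right) - 187\right) \left(\left(212 - 105\right) - 239\right) = \left(\left(4 + 1 + 2\right) - 187\right) \left(107 - 239\right) = \left(7 - 187\right) \left(-132\right) = \left(-180\right) \left(-132\right) = 23760$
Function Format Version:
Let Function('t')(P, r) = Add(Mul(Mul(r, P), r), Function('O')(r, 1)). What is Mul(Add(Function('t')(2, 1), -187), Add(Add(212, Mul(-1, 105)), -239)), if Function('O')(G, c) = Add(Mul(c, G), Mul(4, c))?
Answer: 23760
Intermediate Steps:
Function('O')(G, c) = Add(Mul(4, c), Mul(G, c)) (Function('O')(G, c) = Add(Mul(G, c), Mul(4, c)) = Add(Mul(4, c), Mul(G, c)))
Function('t')(P, r) = Add(4, r, Mul(P, Pow(r, 2))) (Function('t')(P, r) = Add(Mul(Mul(r, P), r), Mul(1, Add(4, r))) = Add(Mul(Mul(P, r), r), Add(4, r)) = Add(Mul(P, Pow(r, 2)), Add(4, r)) = Add(4, r, Mul(P, Pow(r, 2))))
Mul(Add(Function('t')(2, 1), -187), Add(Add(212, Mul(-1, 105)), -239)) = Mul(Add(Add(4, 1, Mul(2, Pow(1, 2))), -187), Add(Add(212, Mul(-1, 105)), -239)) = Mul(Add(Add(4, 1, Mul(2, 1)), -187), Add(Add(212, -105), -239)) = Mul(Add(Add(4, 1, 2), -187), Add(107, -239)) = Mul(Add(7, -187), -132) = Mul(-180, -132) = 23760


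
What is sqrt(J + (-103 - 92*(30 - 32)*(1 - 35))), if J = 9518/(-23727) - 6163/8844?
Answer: I*sqrt(64292315169887805)/3179418 ≈ 79.75*I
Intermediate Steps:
J = -6982021/6358836 (J = 9518*(-1/23727) - 6163*1/8844 = -9518/23727 - 6163/8844 = -6982021/6358836 ≈ -1.0980)
sqrt(J + (-103 - 92*(30 - 32)*(1 - 35))) = sqrt(-6982021/6358836 + (-103 - 92*(30 - 32)*(1 - 35))) = sqrt(-6982021/6358836 + (-103 - (-184)*(-34))) = sqrt(-6982021/6358836 + (-103 - 92*68)) = sqrt(-6982021/6358836 + (-103 - 6256)) = sqrt(-6982021/6358836 - 6359) = sqrt(-40442820145/6358836) = I*sqrt(64292315169887805)/3179418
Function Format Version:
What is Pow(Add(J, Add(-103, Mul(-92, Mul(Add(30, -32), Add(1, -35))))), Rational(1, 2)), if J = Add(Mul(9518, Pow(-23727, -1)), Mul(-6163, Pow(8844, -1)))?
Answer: Mul(Rational(1, 3179418), I, Pow(64292315169887805, Rational(1, 2))) ≈ Mul(79.750, I)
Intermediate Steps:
J = Rational(-6982021, 6358836) (J = Add(Mul(9518, Rational(-1, 23727)), Mul(-6163, Rational(1, 8844))) = Add(Rational(-9518, 23727), Rational(-6163, 8844)) = Rational(-6982021, 6358836) ≈ -1.0980)
Pow(Add(J, Add(-103, Mul(-92, Mul(Add(30, -32), Add(1, -35))))), Rational(1, 2)) = Pow(Add(Rational(-6982021, 6358836), Add(-103, Mul(-92, Mul(Add(30, -32), Add(1, -35))))), Rational(1, 2)) = Pow(Add(Rational(-6982021, 6358836), Add(-103, Mul(-92, Mul(-2, -34)))), Rational(1, 2)) = Pow(Add(Rational(-6982021, 6358836), Add(-103, Mul(-92, 68))), Rational(1, 2)) = Pow(Add(Rational(-6982021, 6358836), Add(-103, -6256)), Rational(1, 2)) = Pow(Add(Rational(-6982021, 6358836), -6359), Rational(1, 2)) = Pow(Rational(-40442820145, 6358836), Rational(1, 2)) = Mul(Rational(1, 3179418), I, Pow(64292315169887805, Rational(1, 2)))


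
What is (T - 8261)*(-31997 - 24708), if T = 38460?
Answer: -1712434295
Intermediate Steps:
(T - 8261)*(-31997 - 24708) = (38460 - 8261)*(-31997 - 24708) = 30199*(-56705) = -1712434295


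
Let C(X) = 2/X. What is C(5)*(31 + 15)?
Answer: 92/5 ≈ 18.400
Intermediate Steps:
C(5)*(31 + 15) = (2/5)*(31 + 15) = (2*(⅕))*46 = (⅖)*46 = 92/5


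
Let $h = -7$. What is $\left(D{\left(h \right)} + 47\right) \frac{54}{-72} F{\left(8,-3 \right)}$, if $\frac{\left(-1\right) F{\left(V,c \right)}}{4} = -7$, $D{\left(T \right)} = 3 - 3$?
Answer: $-987$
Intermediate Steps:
$D{\left(T \right)} = 0$ ($D{\left(T \right)} = 3 - 3 = 0$)
$F{\left(V,c \right)} = 28$ ($F{\left(V,c \right)} = \left(-4\right) \left(-7\right) = 28$)
$\left(D{\left(h \right)} + 47\right) \frac{54}{-72} F{\left(8,-3 \right)} = \left(0 + 47\right) \frac{54}{-72} \cdot 28 = 47 \cdot 54 \left(- \frac{1}{72}\right) 28 = 47 \left(- \frac{3}{4}\right) 28 = \left(- \frac{141}{4}\right) 28 = -987$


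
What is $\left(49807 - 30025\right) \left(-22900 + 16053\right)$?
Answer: $-135447354$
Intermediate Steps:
$\left(49807 - 30025\right) \left(-22900 + 16053\right) = 19782 \left(-6847\right) = -135447354$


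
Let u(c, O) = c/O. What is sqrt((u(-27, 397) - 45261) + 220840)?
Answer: 2*sqrt(6918204973)/397 ≈ 419.02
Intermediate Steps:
sqrt((u(-27, 397) - 45261) + 220840) = sqrt((-27/397 - 45261) + 220840) = sqrt(-17968644/397 + 220840) = sqrt(69704836/397) = 2*sqrt(6918204973)/397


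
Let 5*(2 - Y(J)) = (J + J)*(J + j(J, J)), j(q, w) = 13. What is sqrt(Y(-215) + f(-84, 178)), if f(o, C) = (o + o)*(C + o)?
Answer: I*sqrt(33162) ≈ 182.1*I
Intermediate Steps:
f(o, C) = 2*o*(C + o) (f(o, C) = (2*o)*(C + o) = 2*o*(C + o))
Y(J) = 2 - 2*J*(13 + J)/5 (Y(J) = 2 - (J + J)*(J + 13)/5 = 2 - 2*J*(13 + J)/5)
sqrt(Y(-215) + f(-84, 178)) = sqrt((2 - 26/5*(-215) - 2/5*(-215)**2) + 2*(-84)*(178 - 84)) = sqrt((2 + 1118 - 2/5*46225) + 2*(-84)*94) = sqrt((2 + 1118 - 18490) - 15792) = sqrt(-17370 - 15792) = sqrt(-33162) = I*sqrt(33162)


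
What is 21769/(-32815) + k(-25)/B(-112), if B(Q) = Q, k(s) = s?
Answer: -1617753/3675280 ≈ -0.44017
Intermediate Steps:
21769/(-32815) + k(-25)/B(-112) = 21769/(-32815) - 25/(-112) = 21769*(-1/32815) - 25*(-1/112) = -21769/32815 + 25/112 = -1617753/3675280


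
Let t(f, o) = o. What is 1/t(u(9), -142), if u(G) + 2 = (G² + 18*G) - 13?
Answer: -1/142 ≈ -0.0070423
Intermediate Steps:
u(G) = -15 + G² + 18*G (u(G) = -2 + ((G² + 18*G) - 13) = -2 + (-13 + G² + 18*G) = -15 + G² + 18*G)
1/t(u(9), -142) = 1/(-142) = -1/142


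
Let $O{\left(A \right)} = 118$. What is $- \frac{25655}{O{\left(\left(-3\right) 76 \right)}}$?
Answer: $- \frac{25655}{118} \approx -217.42$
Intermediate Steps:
$- \frac{25655}{O{\left(\left(-3\right) 76 \right)}} = - \frac{25655}{118}$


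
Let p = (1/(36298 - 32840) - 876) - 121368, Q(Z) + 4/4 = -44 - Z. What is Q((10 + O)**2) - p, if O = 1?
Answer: 422145723/3458 ≈ 1.2208e+5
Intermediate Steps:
Q(Z) = -45 - Z (Q(Z) = -1 + (-44 - Z) = -45 - Z)
p = -422719751/3458 (p = (1/3458 - 876) - 121368 = -3029207/3458 - 121368 = -422719751/3458 ≈ -1.2224e+5)
Q((10 + O)**2) - p = (-45 - (10 + 1)**2) - 1*(-422719751/3458) = (-45 - 1*11**2) + 422719751/3458 = (-45 - 1*121) + 422719751/3458 = (-45 - 121) + 422719751/3458 = -166 + 422719751/3458 = 422145723/3458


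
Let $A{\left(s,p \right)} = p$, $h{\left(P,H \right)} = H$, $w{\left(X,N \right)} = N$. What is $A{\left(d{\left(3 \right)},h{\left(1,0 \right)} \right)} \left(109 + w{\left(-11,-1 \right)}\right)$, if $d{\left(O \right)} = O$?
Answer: $0$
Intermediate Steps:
$A{\left(d{\left(3 \right)},h{\left(1,0 \right)} \right)} \left(109 + w{\left(-11,-1 \right)}\right) = 0 \left(109 - 1\right) = 0 \cdot 108 = 0$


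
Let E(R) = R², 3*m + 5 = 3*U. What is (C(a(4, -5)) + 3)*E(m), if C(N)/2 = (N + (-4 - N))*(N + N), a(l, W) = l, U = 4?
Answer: -2989/9 ≈ -332.11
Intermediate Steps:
m = 7/3 (m = -5/3 + (3*4)/3 = -5/3 + (⅓)*12 = -5/3 + 4 = 7/3 ≈ 2.3333)
C(N) = -16*N (C(N) = 2*((N + (-4 - N))*(N + N)) = 2*(-8*N) = -16*N)
(C(a(4, -5)) + 3)*E(m) = (-16*4 + 3)*(7/3)² = (-64 + 3)*(49/9) = -61*49/9 = -2989/9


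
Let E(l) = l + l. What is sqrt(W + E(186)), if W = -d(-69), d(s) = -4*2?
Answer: 2*sqrt(95) ≈ 19.494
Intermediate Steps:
E(l) = 2*l
d(s) = -8
W = 8 (W = -1*(-8) = 8)
sqrt(W + E(186)) = sqrt(8 + 2*186) = sqrt(8 + 372) = sqrt(380) = 2*sqrt(95)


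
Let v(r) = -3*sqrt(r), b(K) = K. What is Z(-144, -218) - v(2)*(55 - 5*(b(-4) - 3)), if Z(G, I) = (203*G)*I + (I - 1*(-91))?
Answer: 6372449 + 270*sqrt(2) ≈ 6.3728e+6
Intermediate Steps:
Z(G, I) = 91 + I + 203*G*I (Z(G, I) = 203*G*I + (I + 91) = 203*G*I + (91 + I) = 91 + I + 203*G*I)
Z(-144, -218) - v(2)*(55 - 5*(b(-4) - 3)) = (91 - 218 + 203*(-144)*(-218)) - (-3*sqrt(2))*(55 - 5*(-4 - 3)) = (91 - 218 + 6372576) - (-3*sqrt(2))*(55 - 5*(-7)) = 6372449 - (-3*sqrt(2))*(55 + 35) = 6372449 - (-3*sqrt(2))*90 = 6372449 - (-270)*sqrt(2) = 6372449 + 270*sqrt(2)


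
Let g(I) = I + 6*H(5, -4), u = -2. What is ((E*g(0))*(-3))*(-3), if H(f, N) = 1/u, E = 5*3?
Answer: -405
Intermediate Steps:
E = 15
H(f, N) = -½ (H(f, N) = 1/(-2) = -½)
g(I) = -3 + I (g(I) = I + 6*(-½) = I - 3 = -3 + I)
((E*g(0))*(-3))*(-3) = ((15*(-3 + 0))*(-3))*(-3) = ((15*(-3))*(-3))*(-3) = -45*(-3)*(-3) = 135*(-3) = -405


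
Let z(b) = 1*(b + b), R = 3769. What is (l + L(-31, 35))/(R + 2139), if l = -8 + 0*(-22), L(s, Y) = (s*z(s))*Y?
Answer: 33631/2954 ≈ 11.385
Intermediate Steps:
z(b) = 2*b (z(b) = 1*(2*b) = 2*b)
L(s, Y) = 2*Y*s² (L(s, Y) = (s*(2*s))*Y = (2*s²)*Y = 2*Y*s²)
l = -8 (l = -8 + 0 = -8)
(l + L(-31, 35))/(R + 2139) = (-8 + 2*35*(-31)²)/(3769 + 2139) = (-8 + 2*35*961)/5908 = (-8 + 67270)*(1/5908) = 67262*(1/5908) = 33631/2954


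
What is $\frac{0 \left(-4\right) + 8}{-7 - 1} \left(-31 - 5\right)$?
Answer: $36$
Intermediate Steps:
$\frac{0 \left(-4\right) + 8}{-7 - 1} \left(-31 - 5\right) = \frac{0 + 8}{-8} \left(-36\right) = 8 \left(- \frac{1}{8}\right) \left(-36\right) = \left(-1\right) \left(-36\right) = 36$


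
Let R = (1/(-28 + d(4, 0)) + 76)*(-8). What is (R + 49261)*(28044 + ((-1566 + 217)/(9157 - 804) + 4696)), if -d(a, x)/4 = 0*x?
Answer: 93138497814083/58471 ≈ 1.5929e+9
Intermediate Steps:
d(a, x) = 0 (d(a, x) = -0*x = -4*0 = 0)
R = -4254/7 (R = (1/(-28 + 0) + 76)*(-8) = (1/(-28) + 76)*(-8) = (-1/28 + 76)*(-8) = (2127/28)*(-8) = -4254/7 ≈ -607.71)
(R + 49261)*(28044 + ((-1566 + 217)/(9157 - 804) + 4696)) = (-4254/7 + 49261)*(28044 + ((-1566 + 217)/(9157 - 804) + 4696)) = 340573*(28044 + (-1349/8353 + 4696))/7 = 340573*(28044 + 39224339/8353)/7 = (340573/7)*(273475871/8353) = 93138497814083/58471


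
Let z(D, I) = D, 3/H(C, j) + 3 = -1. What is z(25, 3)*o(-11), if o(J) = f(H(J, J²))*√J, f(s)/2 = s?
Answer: -75*I*√11/2 ≈ -124.37*I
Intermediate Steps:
H(C, j) = -¾ (H(C, j) = 3/(-3 - 1) = 3/(-4) = 3*(-¼) = -¾)
f(s) = 2*s
o(J) = -3*√J/2 (o(J) = (2*(-¾))*√J = -3*√J/2)
z(25, 3)*o(-11) = 25*(-3*I*√11/2) = -75*I*√11/2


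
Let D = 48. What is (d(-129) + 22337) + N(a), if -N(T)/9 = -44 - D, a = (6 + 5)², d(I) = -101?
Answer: 23064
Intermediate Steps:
a = 121 (a = 11² = 121)
N(T) = 828 (N(T) = -9*(-44 - 1*48) = -9*(-44 - 48) = -9*(-92) = 828)
(d(-129) + 22337) + N(a) = (-101 + 22337) + 828 = 22236 + 828 = 23064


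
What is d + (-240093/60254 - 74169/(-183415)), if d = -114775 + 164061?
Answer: 544644040810591/11051487410 ≈ 49282.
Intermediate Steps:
d = 49286
d + (-240093/60254 - 74169/(-183415)) = 49286 + (-240093/60254 - 74169/(-183415)) = 49286 + (-240093*1/60254 - 74169*(-1/183415)) = 49286 + (-240093/60254 + 74169/183415) = 49286 - 39567678669/11051487410 = 544644040810591/11051487410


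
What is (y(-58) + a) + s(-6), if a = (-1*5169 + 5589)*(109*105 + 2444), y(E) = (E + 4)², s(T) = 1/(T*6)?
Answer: 210106655/36 ≈ 5.8363e+6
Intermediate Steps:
s(T) = 1/(6*T)
y(E) = (4 + E)²
a = 5833380 (a = (-5169 + 5589)*(11445 + 2444) = 420*13889 = 5833380)
(y(-58) + a) + s(-6) = ((4 - 58)² + 5833380) + (⅙)/(-6) = ((-54)² + 5833380) + (⅙)*(-⅙) = (2916 + 5833380) - 1/36 = 5836296 - 1/36 = 210106655/36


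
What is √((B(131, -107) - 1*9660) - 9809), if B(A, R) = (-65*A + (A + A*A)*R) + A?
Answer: 13*I*√11113 ≈ 1370.4*I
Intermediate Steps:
B(A, R) = -64*A + R*(A + A²) (B(A, R) = (-65*A + (A + A²)*R) + A = (-65*A + R*(A + A²)) + A = -64*A + R*(A + A²))
√((B(131, -107) - 1*9660) - 9809) = √((131*(-64 - 107 + 131*(-107)) - 1*9660) - 9809) = √((131*(-64 - 107 - 14017) - 9660) - 9809) = √((131*(-14188) - 9660) - 9809) = √((-1858628 - 9660) - 9809) = √(-1868288 - 9809) = √(-1878097) = 13*I*√11113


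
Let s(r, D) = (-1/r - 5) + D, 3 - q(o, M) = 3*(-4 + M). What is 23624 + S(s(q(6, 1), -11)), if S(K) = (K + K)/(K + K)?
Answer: 23625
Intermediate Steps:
q(o, M) = 15 - 3*M (q(o, M) = 3 - 3*(-4 + M) = 3 - (-12 + 3*M) = 3 + (12 - 3*M) = 15 - 3*M)
s(r, D) = -5 + D - 1/r (s(r, D) = (-5 - 1/r) + D = -5 + D - 1/r)
S(K) = 1 (S(K) = (2*K)/((2*K)) = (2*K)*(1/(2*K)) = 1)
23624 + S(s(q(6, 1), -11)) = 23624 + 1 = 23625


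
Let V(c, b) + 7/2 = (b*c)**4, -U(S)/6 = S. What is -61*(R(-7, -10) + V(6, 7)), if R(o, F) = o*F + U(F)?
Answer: -379642345/2 ≈ -1.8982e+8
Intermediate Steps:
U(S) = -6*S
R(o, F) = -6*F + F*o (R(o, F) = o*F - 6*F = F*o - 6*F = -6*F + F*o)
V(c, b) = -7/2 + b**4*c**4 (V(c, b) = -7/2 + (b*c)**4 = -7/2 + b**4*c**4)
-61*(R(-7, -10) + V(6, 7)) = -61*(-10*(-6 - 7) + (-7/2 + 7**4*6**4)) = -61*(-10*(-13) + (-7/2 + 2401*1296)) = -61*(130 + (-7/2 + 3111696)) = -61*(130 + 6223385/2) = -61*6223645/2 = -379642345/2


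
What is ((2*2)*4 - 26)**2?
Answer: 100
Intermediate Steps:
((2*2)*4 - 26)**2 = (4*4 - 26)**2 = (16 - 26)**2 = (-10)**2 = 100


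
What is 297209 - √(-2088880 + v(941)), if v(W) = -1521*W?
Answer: 297209 - I*√3520141 ≈ 2.9721e+5 - 1876.2*I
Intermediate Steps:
297209 - √(-2088880 + v(941)) = 297209 - √(-2088880 - 1521*941) = 297209 - √(-2088880 - 1431261) = 297209 - √(-3520141) = 297209 - I*√3520141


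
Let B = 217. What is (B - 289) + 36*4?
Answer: 72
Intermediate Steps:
(B - 289) + 36*4 = (217 - 289) + 36*4 = -72 + 144 = 72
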